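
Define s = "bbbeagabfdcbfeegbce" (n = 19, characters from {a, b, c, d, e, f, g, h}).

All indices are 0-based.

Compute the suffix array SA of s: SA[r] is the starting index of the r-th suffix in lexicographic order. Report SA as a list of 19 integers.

[6, 4, 0, 1, 16, 2, 7, 11, 10, 17, 9, 18, 3, 13, 14, 8, 12, 5, 15]

sorted suffixes:
  #0 SA[0]=6  'abfdcbfeegbce'
  #1 SA[1]=4  'agabfdcbfeegbce'
  #2 SA[2]=0  'bbbeagabfdcbfeegbce'
  #3 SA[3]=1  'bbeagabfdcbfeegbce'
  #4 SA[4]=16  'bce'
  #5 SA[5]=2  'beagabfdcbfeegbce'
  #6 SA[6]=7  'bfdcbfeegbce'
  #7 SA[7]=11  'bfeegbce'
  #8 SA[8]=10  'cbfeegbce'
  #9 SA[9]=17  'ce'
  #10 SA[10]=9  'dcbfeegbce'
  #11 SA[11]=18  'e'
  #12 SA[12]=3  'eagabfdcbfeegbce'
  #13 SA[13]=13  'eegbce'
  #14 SA[14]=14  'egbce'
  #15 SA[15]=8  'fdcbfeegbce'
  #16 SA[16]=12  'feegbce'
  #17 SA[17]=5  'gabfdcbfeegbce'
  #18 SA[18]=15  'gbce'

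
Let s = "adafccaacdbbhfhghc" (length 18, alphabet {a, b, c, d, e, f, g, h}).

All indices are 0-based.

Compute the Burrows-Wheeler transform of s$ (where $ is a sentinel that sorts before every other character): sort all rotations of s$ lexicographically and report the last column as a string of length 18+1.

rank  rotation             last
    0  $adafccaacdbbhfhghc  c
    1  aacdbbhfhghc$adafcc  c
    2  acdbbhfhghc$adafcca  a
    3  adafccaacdbbhfhghc$  $
    4  afccaacdbbhfhghc$ad  d
    5  bbhfhghc$adafccaacd  d
    6  bhfhghc$adafccaacdb  b
    7  c$adafccaacdbbhfhgh  h
    8  caacdbbhfhghc$adafc  c
    9  ccaacdbbhfhghc$adaf  f
   10  cdbbhfhghc$adafccaa  a
   11  dafccaacdbbhfhghc$a  a
   12  dbbhfhghc$adafccaac  c
   13  fccaacdbbhfhghc$ada  a
   14  fhghc$adafccaacdbbh  h
   15  ghc$adafccaacdbbhfh  h
   16  hc$adafccaacdbbhfhg  g
   17  hfhghc$adafccaacdbb  b
   18  hghc$adafccaacdbbhf  f

cca$ddbhcfaacahhgbf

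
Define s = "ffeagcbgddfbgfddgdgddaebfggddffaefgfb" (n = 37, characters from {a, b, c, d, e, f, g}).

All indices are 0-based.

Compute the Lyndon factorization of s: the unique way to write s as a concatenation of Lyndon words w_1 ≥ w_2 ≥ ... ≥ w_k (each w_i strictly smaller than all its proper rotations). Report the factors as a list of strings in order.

emit factor 1: 'f' (i=0, period=1)
emit factor 2: 'f' (i=1, period=1)
emit factor 3: 'e' (i=2, period=1)
emit factor 4: 'agcbgddfbgfddgdgdd' (i=3, period=18)
emit factor 5: 'aebfggddffaefgfb' (i=21, period=16)

["f", "f", "e", "agcbgddfbgfddgdgdd", "aebfggddffaefgfb"]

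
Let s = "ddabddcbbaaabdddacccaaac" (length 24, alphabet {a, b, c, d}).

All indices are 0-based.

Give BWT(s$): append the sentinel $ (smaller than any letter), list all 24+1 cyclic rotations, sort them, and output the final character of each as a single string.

cbcaadaadbcaaacdcaddd$dbb

rank  rotation                   last
    0  $ddabddcbbaaabdddacccaaac  c
    1  aaabdddacccaaac$ddabddcbb  b
    2  aaac$ddabddcbbaaabdddaccc  c
    3  aabdddacccaaac$ddabddcbba  a
    4  aac$ddabddcbbaaabdddaccca  a
    5  abddcbbaaabdddacccaaac$dd  d
    6  abdddacccaaac$ddabddcbbaa  a
    7  ac$ddabddcbbaaabdddacccaa  a
    8  acccaaac$ddabddcbbaaabddd  d
    9  baaabdddacccaaac$ddabddcb  b
   10  bbaaabdddacccaaac$ddabddc  c
   11  bddcbbaaabdddacccaaac$dda  a
   12  bdddacccaaac$ddabddcbbaaa  a
   13  c$ddabddcbbaaabdddacccaaa  a
   14  caaac$ddabddcbbaaabdddacc  c
   15  cbbaaabdddacccaaac$ddabdd  d
   16  ccaaac$ddabddcbbaaabdddac  c
   17  cccaaac$ddabddcbbaaabddda  a
   18  dabddcbbaaabdddacccaaac$d  d
   19  dacccaaac$ddabddcbbaaabdd  d
   20  dcbbaaabdddacccaaac$ddabd  d
   21  ddabddcbbaaabdddacccaaac$  $
   22  ddacccaaac$ddabddcbbaaabd  d
   23  ddcbbaaabdddacccaaac$ddab  b
   24  dddacccaaac$ddabddcbbaaab  b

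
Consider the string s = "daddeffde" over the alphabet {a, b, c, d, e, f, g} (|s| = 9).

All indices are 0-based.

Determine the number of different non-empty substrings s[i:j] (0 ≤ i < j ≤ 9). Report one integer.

39

sorted suffixes:
  #0 SA[0]=1  'addeffde'
  #1 SA[1]=0  'daddeffde'
  #2 SA[2]=2  'ddeffde'
  #3 SA[3]=7  'de'
  #4 SA[4]=3  'deffde'
  #5 SA[5]=8  'e'
  #6 SA[6]=4  'effde'
  #7 SA[7]=6  'fde'
  #8 SA[8]=5  'ffde'

SA = [1, 0, 2, 7, 3, 8, 4, 6, 5]
i: (SA[i-1],SA[i]) lcp shared
  1: (1,0) 0 ''
  2: (0,2) 1 'd'
  3: (2,7) 1 'd'
  4: (7,3) 2 'de'
  5: (3,8) 0 ''
  6: (8,4) 1 'e'
  7: (4,6) 0 ''
  8: (6,5) 1 'f'

n(n+1)/2 = 9·10/2 = 45
Σ LCP = 0 + 0 + 1 + 1 + 2 + 0 + 1 + 0 + 1 = 6
distinct = 45 − 6 = 39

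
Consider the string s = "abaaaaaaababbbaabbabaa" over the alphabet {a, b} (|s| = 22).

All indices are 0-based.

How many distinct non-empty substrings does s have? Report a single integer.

sorted suffixes:
  #0 SA[0]=21  'a'
  #1 SA[1]=20  'aa'
  #2 SA[2]=2  'aaaaaaababbbaabbabaa'
  #3 SA[3]=3  'aaaaaababbbaabbabaa'
  #4 SA[4]=4  'aaaaababbbaabbabaa'
  #5 SA[5]=5  'aaaababbbaabbabaa'
  #6 SA[6]=6  'aaababbbaabbabaa'
  #7 SA[7]=7  'aababbbaabbabaa'
  #8 SA[8]=14  'aabbabaa'
  #9 SA[9]=18  'abaa'
  #10 SA[10]=0  'abaaaaaaababbbaabbabaa'
  #11 SA[11]=8  'ababbbaabbabaa'
  #12 SA[12]=15  'abbabaa'
  #13 SA[13]=10  'abbbaabbabaa'
  #14 SA[14]=19  'baa'
  #15 SA[15]=1  'baaaaaaababbbaabbabaa'
  #16 SA[16]=13  'baabbabaa'
  #17 SA[17]=17  'babaa'
  #18 SA[18]=9  'babbbaabbabaa'
  #19 SA[19]=12  'bbaabbabaa'
  #20 SA[20]=16  'bbabaa'
  #21 SA[21]=11  'bbbaabbabaa'

SA = [21, 20, 2, 3, 4, 5, 6, 7, 14, 18, 0, 8, 15, 10, 19, 1, 13, 17, 9, 12, 16, 11]
[i] adj suffixes → lcp
  [1] 21/20 → 1 ('a')
  [2] 20/2 → 2 ('aa')
  [3] 2/3 → 6 ('aaaaaa')
  [4] 3/4 → 5 ('aaaaa')
  [5] 4/5 → 4 ('aaaa')
  [6] 5/6 → 3 ('aaa')
  [7] 6/7 → 2 ('aa')
  [8] 7/14 → 3 ('aab')
  [9] 14/18 → 1 ('a')
  [10] 18/0 → 4 ('abaa')
  [11] 0/8 → 3 ('aba')
  [12] 8/15 → 2 ('ab')
  [13] 15/10 → 3 ('abb')
  [14] 10/19 → 0 ('')
  [15] 19/1 → 3 ('baa')
  [16] 1/13 → 3 ('baa')
  [17] 13/17 → 2 ('ba')
  [18] 17/9 → 3 ('bab')
  [19] 9/12 → 1 ('b')
  [20] 12/16 → 3 ('bba')
  [21] 16/11 → 2 ('bb')

n(n+1)/2 = 22·23/2 = 253
Σ LCP = 0 + 1 + 2 + 6 + 5 + 4 + 3 + 2 + 3 + 1 + 4 + 3 + 2 + 3 + 0 + 3 + 3 + 2 + 3 + 1 + 3 + 2 = 56
distinct = 253 − 56 = 197

197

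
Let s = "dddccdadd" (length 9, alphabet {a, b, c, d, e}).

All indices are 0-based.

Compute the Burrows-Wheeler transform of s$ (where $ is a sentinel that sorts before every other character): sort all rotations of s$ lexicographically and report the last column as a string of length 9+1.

rank  rotation    last
    0  $dddccdadd  d
    1  add$dddccd  d
    2  ccdadd$ddd  d
    3  cdadd$dddc  c
    4  d$dddccdad  d
    5  dadd$dddcc  c
    6  dccdadd$dd  d
    7  dd$dddccda  a
    8  ddccdadd$d  d
    9  dddccdadd$  $

dddcdcdad$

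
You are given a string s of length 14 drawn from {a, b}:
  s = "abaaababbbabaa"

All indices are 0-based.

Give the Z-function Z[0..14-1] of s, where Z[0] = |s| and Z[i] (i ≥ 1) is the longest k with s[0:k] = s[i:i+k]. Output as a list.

[14, 0, 1, 1, 3, 0, 2, 0, 0, 0, 4, 0, 1, 1]

Z[0]=14
i=1: fresh scan; Z[1]=0
i=2: fresh scan; Z[2]=1 extend→box=[2,3)
i=3: fresh scan; Z[3]=1 extend→box=[3,4)
i=4: fresh scan; Z[4]=3 extend→box=[4,7)
i=5: min(r-i=2, Z[1]=0)=0; Z[5]=0
i=6: min(r-i=1, Z[2]=1)=1; Z[6]=2 extend→box=[6,8)
i=7: min(r-i=1, Z[1]=0)=0; Z[7]=0
i=8: fresh scan; Z[8]=0
i=9: fresh scan; Z[9]=0
i=10: fresh scan; Z[10]=4 extend→box=[10,14)
i=11: min(r-i=3, Z[1]=0)=0; Z[11]=0
i=12: min(r-i=2, Z[2]=1)=1; Z[12]=1
i=13: min(r-i=1, Z[3]=1)=1; Z[13]=1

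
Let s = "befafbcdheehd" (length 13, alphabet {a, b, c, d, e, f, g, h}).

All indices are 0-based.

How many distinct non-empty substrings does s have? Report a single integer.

85

rank | idx | suffix
   0 |   3 | afbcdheehd
   1 |   5 | bcdheehd
   2 |   0 | befafbcdheehd
   3 |   6 | cdheehd
   4 |  12 | d
   5 |   7 | dheehd
   6 |   9 | eehd
   7 |   1 | efafbcdheehd
   8 |  10 | ehd
   9 |   2 | fafbcdheehd
  10 |   4 | fbcdheehd
  11 |  11 | hd
  12 |   8 | heehd

SA = [3, 5, 0, 6, 12, 7, 9, 1, 10, 2, 4, 11, 8]
rank  pair      lcp
   1  s[3:],s[5:]  0  ''
   2  s[5:],s[0:]  1  'b'
   3  s[0:],s[6:]  0  ''
   4  s[6:],s[12:]  0  ''
   5  s[12:],s[7:]  1  'd'
   6  s[7:],s[9:]  0  ''
   7  s[9:],s[1:]  1  'e'
   8  s[1:],s[10:]  1  'e'
   9  s[10:],s[2:]  0  ''
  10  s[2:],s[4:]  1  'f'
  11  s[4:],s[11:]  0  ''
  12  s[11:],s[8:]  1  'h'

n(n+1)/2 = 13·14/2 = 91
Σ LCP = 0 + 0 + 1 + 0 + 0 + 1 + 0 + 1 + 1 + 0 + 1 + 0 + 1 = 6
distinct = 91 − 6 = 85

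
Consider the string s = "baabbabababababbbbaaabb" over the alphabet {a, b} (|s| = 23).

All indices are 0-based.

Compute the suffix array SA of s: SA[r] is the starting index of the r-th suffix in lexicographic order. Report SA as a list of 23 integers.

[18, 19, 1, 5, 7, 9, 11, 20, 2, 13, 22, 17, 0, 4, 6, 8, 10, 12, 21, 16, 3, 15, 14]

rank | idx | suffix
   0 |  18 | aaabb
   1 |  19 | aabb
   2 |   1 | aabbabababababbbbaaabb
   3 |   5 | abababababbbbaaabb
   4 |   7 | ababababbbbaaabb
   5 |   9 | abababbbbaaabb
   6 |  11 | ababbbbaaabb
   7 |  20 | abb
   8 |   2 | abbabababababbbbaaabb
   9 |  13 | abbbbaaabb
  10 |  22 | b
  11 |  17 | baaabb
  12 |   0 | baabbabababababbbbaaabb
  13 |   4 | babababababbbbaaabb
  14 |   6 | bababababbbbaaabb
  15 |   8 | babababbbbaaabb
  16 |  10 | bababbbbaaabb
  17 |  12 | babbbbaaabb
  18 |  21 | bb
  19 |  16 | bbaaabb
  20 |   3 | bbabababababbbbaaabb
  21 |  15 | bbbaaabb
  22 |  14 | bbbbaaabb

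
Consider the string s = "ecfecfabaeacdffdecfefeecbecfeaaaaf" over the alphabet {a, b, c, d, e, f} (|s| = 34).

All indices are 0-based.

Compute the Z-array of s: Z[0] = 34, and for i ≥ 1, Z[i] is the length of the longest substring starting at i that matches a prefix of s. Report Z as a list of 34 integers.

[34, 0, 0, 3, 0, 0, 0, 0, 0, 1, 0, 0, 0, 0, 0, 0, 4, 0, 0, 1, 0, 1, 2, 0, 0, 4, 0, 0, 1, 0, 0, 0, 0, 0]

Z[0]=34
i=1: i≥r, start 0; Z[1]=0
i=2: i≥r, start 0; Z[2]=0
i=3: i≥r, start 0; Z[3]=3 scan→box=[3,6)
i=4: min(r-i=2, Z[1]=0)=0; Z[4]=0
i=5: min(r-i=1, Z[2]=0)=0; Z[5]=0
i=6: i≥r, start 0; Z[6]=0
i=7: i≥r, start 0; Z[7]=0
i=8: i≥r, start 0; Z[8]=0
i=9: i≥r, start 0; Z[9]=1 scan→box=[9,10)
i=10: i≥r, start 0; Z[10]=0
i=11: i≥r, start 0; Z[11]=0
i=12: i≥r, start 0; Z[12]=0
i=13: i≥r, start 0; Z[13]=0
i=14: i≥r, start 0; Z[14]=0
i=15: i≥r, start 0; Z[15]=0
i=16: i≥r, start 0; Z[16]=4 scan→box=[16,20)
i=17: min(r-i=3, Z[1]=0)=0; Z[17]=0
i=18: min(r-i=2, Z[2]=0)=0; Z[18]=0
i=19: min(r-i=1, Z[3]=3)=1; Z[19]=1
i=20: i≥r, start 0; Z[20]=0
i=21: i≥r, start 0; Z[21]=1 scan→box=[21,22)
i=22: i≥r, start 0; Z[22]=2 scan→box=[22,24)
i=23: min(r-i=1, Z[1]=0)=0; Z[23]=0
i=24: i≥r, start 0; Z[24]=0
i=25: i≥r, start 0; Z[25]=4 scan→box=[25,29)
i=26: min(r-i=3, Z[1]=0)=0; Z[26]=0
i=27: min(r-i=2, Z[2]=0)=0; Z[27]=0
i=28: min(r-i=1, Z[3]=3)=1; Z[28]=1
i=29: i≥r, start 0; Z[29]=0
i=30: i≥r, start 0; Z[30]=0
i=31: i≥r, start 0; Z[31]=0
i=32: i≥r, start 0; Z[32]=0
i=33: i≥r, start 0; Z[33]=0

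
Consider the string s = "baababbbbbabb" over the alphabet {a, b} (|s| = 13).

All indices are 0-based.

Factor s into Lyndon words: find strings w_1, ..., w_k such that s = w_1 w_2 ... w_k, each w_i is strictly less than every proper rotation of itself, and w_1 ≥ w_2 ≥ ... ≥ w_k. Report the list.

["b", "aababbbbbabb"]

emit factor 1: 'b' (i=0, period=1)
emit factor 2: 'aababbbbbabb' (i=1, period=12)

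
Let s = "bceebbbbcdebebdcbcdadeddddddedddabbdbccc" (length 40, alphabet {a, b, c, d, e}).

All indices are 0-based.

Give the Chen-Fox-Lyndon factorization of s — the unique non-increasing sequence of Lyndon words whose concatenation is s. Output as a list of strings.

emit factor 1: 'bcee' (i=0, period=4)
emit factor 2: 'bbbbcdebebdcbcd' (i=4, period=15)
emit factor 3: 'adeddddddeddd' (i=19, period=13)
emit factor 4: 'abbdbccc' (i=32, period=8)

["bcee", "bbbbcdebebdcbcd", "adeddddddeddd", "abbdbccc"]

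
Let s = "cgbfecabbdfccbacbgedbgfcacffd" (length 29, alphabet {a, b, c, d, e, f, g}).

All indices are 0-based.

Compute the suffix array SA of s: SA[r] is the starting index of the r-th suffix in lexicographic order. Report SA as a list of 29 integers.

[6, 14, 24, 13, 7, 8, 2, 16, 20, 5, 23, 12, 15, 11, 25, 0, 28, 19, 9, 4, 18, 22, 10, 27, 3, 26, 1, 17, 21]

rank | idx | suffix
   0 |   6 | abbdfccbacbgedbgfcacffd
   1 |  14 | acbgedbgfcacffd
   2 |  24 | acffd
   3 |  13 | bacbgedbgfcacffd
   4 |   7 | bbdfccbacbgedbgfcacffd
   5 |   8 | bdfccbacbgedbgfcacffd
   6 |   2 | bfecabbdfccbacbgedbgfcacffd
   7 |  16 | bgedbgfcacffd
   8 |  20 | bgfcacffd
   9 |   5 | cabbdfccbacbgedbgfcacffd
  10 |  23 | cacffd
  11 |  12 | cbacbgedbgfcacffd
  12 |  15 | cbgedbgfcacffd
  13 |  11 | ccbacbgedbgfcacffd
  14 |  25 | cffd
  15 |   0 | cgbfecabbdfccbacbgedbgfcacffd
  16 |  28 | d
  17 |  19 | dbgfcacffd
  18 |   9 | dfccbacbgedbgfcacffd
  19 |   4 | ecabbdfccbacbgedbgfcacffd
  20 |  18 | edbgfcacffd
  21 |  22 | fcacffd
  22 |  10 | fccbacbgedbgfcacffd
  23 |  27 | fd
  24 |   3 | fecabbdfccbacbgedbgfcacffd
  25 |  26 | ffd
  26 |   1 | gbfecabbdfccbacbgedbgfcacffd
  27 |  17 | gedbgfcacffd
  28 |  21 | gfcacffd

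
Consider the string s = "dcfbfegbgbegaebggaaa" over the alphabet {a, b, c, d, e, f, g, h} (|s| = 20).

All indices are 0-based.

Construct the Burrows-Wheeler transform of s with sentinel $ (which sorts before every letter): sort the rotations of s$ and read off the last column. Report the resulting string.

rank  rotation               last
    0  $dcfbfegbgbegaebggaaa  a
    1  a$dcfbfegbgbegaebggaa  a
    2  aa$dcfbfegbgbegaebgga  a
    3  aaa$dcfbfegbgbegaebgg  g
    4  aebggaaa$dcfbfegbgbeg  g
    5  begaebggaaa$dcfbfegbg  g
    6  bfegbgbegaebggaaa$dcf  f
    7  bgbegaebggaaa$dcfbfeg  g
    8  bggaaa$dcfbfegbgbegae  e
    9  cfbfegbgbegaebggaaa$d  d
   10  dcfbfegbgbegaebggaaa$  $
   11  ebggaaa$dcfbfegbgbega  a
   12  egaebggaaa$dcfbfegbgb  b
   13  egbgbegaebggaaa$dcfbf  f
   14  fbfegbgbegaebggaaa$dc  c
   15  fegbgbegaebggaaa$dcfb  b
   16  gaaa$dcfbfegbgbegaebg  g
   17  gaebggaaa$dcfbfegbgbe  e
   18  gbegaebggaaa$dcfbfegb  b
   19  gbgbegaebggaaa$dcfbfe  e
   20  ggaaa$dcfbfegbgbegaeb  b

aaagggfged$abfcbgebeb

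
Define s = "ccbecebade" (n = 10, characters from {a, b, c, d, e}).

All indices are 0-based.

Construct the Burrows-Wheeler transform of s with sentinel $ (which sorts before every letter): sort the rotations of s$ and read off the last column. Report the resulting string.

ebecc$eadcb

rank  rotation     last
    0  $ccbecebade  e
    1  ade$ccbeceb  b
    2  bade$ccbece  e
    3  becebade$cc  c
    4  cbecebade$c  c
    5  ccbecebade$  $
    6  cebade$ccbe  e
    7  de$ccbeceba  a
    8  e$ccbecebad  d
    9  ebade$ccbec  c
   10  ecebade$ccb  b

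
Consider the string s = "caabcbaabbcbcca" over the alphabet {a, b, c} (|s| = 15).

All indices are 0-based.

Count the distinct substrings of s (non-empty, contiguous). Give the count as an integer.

100

rank | idx | suffix
   0 |  14 | a
   1 |   6 | aabbcbcca
   2 |   1 | aabcbaabbcbcca
   3 |   7 | abbcbcca
   4 |   2 | abcbaabbcbcca
   5 |   5 | baabbcbcca
   6 |   8 | bbcbcca
   7 |   3 | bcbaabbcbcca
   8 |   9 | bcbcca
   9 |  11 | bcca
  10 |  13 | ca
  11 |   0 | caabcbaabbcbcca
  12 |   4 | cbaabbcbcca
  13 |  10 | cbcca
  14 |  12 | cca

SA = [14, 6, 1, 7, 2, 5, 8, 3, 9, 11, 13, 0, 4, 10, 12]
i: (SA[i-1],SA[i]) lcp shared
  1: (14,6) 1 'a'
  2: (6,1) 3 'aab'
  3: (1,7) 1 'a'
  4: (7,2) 2 'ab'
  5: (2,5) 0 ''
  6: (5,8) 1 'b'
  7: (8,3) 1 'b'
  8: (3,9) 3 'bcb'
  9: (9,11) 2 'bc'
  10: (11,13) 0 ''
  11: (13,0) 2 'ca'
  12: (0,4) 1 'c'
  13: (4,10) 2 'cb'
  14: (10,12) 1 'c'

n(n+1)/2 = 15·16/2 = 120
Σ LCP = 0 + 1 + 3 + 1 + 2 + 0 + 1 + 1 + 3 + 2 + 0 + 2 + 1 + 2 + 1 = 20
distinct = 120 − 20 = 100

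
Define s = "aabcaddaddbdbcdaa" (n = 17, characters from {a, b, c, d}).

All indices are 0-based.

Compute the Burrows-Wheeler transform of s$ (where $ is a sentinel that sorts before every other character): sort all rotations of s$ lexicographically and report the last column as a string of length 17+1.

rank  rotation            last
    0  $aabcaddaddbdbcdaa  a
    1  a$aabcaddaddbdbcda  a
    2  aa$aabcaddaddbdbcd  d
    3  aabcaddaddbdbcdaa$  $
    4  abcaddaddbdbcdaa$a  a
    5  addaddbdbcdaa$aabc  c
    6  addbdbcdaa$aabcadd  d
    7  bcaddaddbdbcdaa$aa  a
    8  bcdaa$aabcaddaddbd  d
    9  bdbcdaa$aabcaddadd  d
   10  caddaddbdbcdaa$aab  b
   11  cdaa$aabcaddaddbdb  b
   12  daa$aabcaddaddbdbc  c
   13  daddbdbcdaa$aabcad  d
   14  dbcdaa$aabcaddaddb  b
   15  dbdbcdaa$aabcaddad  d
   16  ddaddbdbcdaa$aabca  a
   17  ddbdbcdaa$aabcadda  a

aad$acdaddbbcdbdaa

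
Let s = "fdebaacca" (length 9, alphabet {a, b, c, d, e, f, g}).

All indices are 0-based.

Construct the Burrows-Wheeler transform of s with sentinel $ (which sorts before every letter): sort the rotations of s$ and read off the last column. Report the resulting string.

acbaecafd$

rank  rotation    last
    0  $fdebaacca  a
    1  a$fdebaacc  c
    2  aacca$fdeb  b
    3  acca$fdeba  a
    4  baacca$fde  e
    5  ca$fdebaac  c
    6  cca$fdebaa  a
    7  debaacca$f  f
    8  ebaacca$fd  d
    9  fdebaacca$  $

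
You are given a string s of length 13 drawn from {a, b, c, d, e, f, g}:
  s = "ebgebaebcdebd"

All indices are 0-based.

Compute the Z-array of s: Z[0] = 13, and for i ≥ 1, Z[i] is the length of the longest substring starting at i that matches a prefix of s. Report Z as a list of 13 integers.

[13, 0, 0, 2, 0, 0, 2, 0, 0, 0, 2, 0, 0]

Z[0]=13
i=1: i≥r, start 0; Z[1]=0
i=2: i≥r, start 0; Z[2]=0
i=3: i≥r, start 0; Z[3]=2 grow→box=[3,5)
i=4: min(r-i=1, Z[1]=0)=0; Z[4]=0
i=5: i≥r, start 0; Z[5]=0
i=6: i≥r, start 0; Z[6]=2 grow→box=[6,8)
i=7: min(r-i=1, Z[1]=0)=0; Z[7]=0
i=8: i≥r, start 0; Z[8]=0
i=9: i≥r, start 0; Z[9]=0
i=10: i≥r, start 0; Z[10]=2 grow→box=[10,12)
i=11: min(r-i=1, Z[1]=0)=0; Z[11]=0
i=12: i≥r, start 0; Z[12]=0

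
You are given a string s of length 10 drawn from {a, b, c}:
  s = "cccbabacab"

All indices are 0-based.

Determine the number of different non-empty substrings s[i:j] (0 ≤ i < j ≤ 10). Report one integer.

rank→(start, suffix):
  0 → (8, 'ab')
  1 → (4, 'abacab')
  2 → (6, 'acab')
  3 → (9, 'b')
  4 → (3, 'babacab')
  5 → (5, 'bacab')
  6 → (7, 'cab')
  7 → (2, 'cbabacab')
  8 → (1, 'ccbabacab')
  9 → (0, 'cccbabacab')

SA = [8, 4, 6, 9, 3, 5, 7, 2, 1, 0]
[i] adj suffixes → lcp
  [1] 8/4 → 2 ('ab')
  [2] 4/6 → 1 ('a')
  [3] 6/9 → 0 ('')
  [4] 9/3 → 1 ('b')
  [5] 3/5 → 2 ('ba')
  [6] 5/7 → 0 ('')
  [7] 7/2 → 1 ('c')
  [8] 2/1 → 1 ('c')
  [9] 1/0 → 2 ('cc')

n(n+1)/2 = 10·11/2 = 55
Σ LCP = 0 + 2 + 1 + 0 + 1 + 2 + 0 + 1 + 1 + 2 = 10
distinct = 55 − 10 = 45

45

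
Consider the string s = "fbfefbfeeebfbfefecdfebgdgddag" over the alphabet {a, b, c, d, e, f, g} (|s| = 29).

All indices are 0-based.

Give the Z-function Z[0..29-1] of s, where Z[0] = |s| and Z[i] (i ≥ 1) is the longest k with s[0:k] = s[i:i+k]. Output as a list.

[29, 0, 1, 0, 4, 0, 1, 0, 0, 0, 0, 5, 0, 1, 0, 1, 0, 0, 0, 1, 0, 0, 0, 0, 0, 0, 0, 0, 0]

Z[0]=29
i=1: fresh scan; Z[1]=0
i=2: fresh scan; Z[2]=1 extend→box=[2,3)
i=3: fresh scan; Z[3]=0
i=4: fresh scan; Z[4]=4 extend→box=[4,8)
i=5: min(r-i=3, Z[1]=0)=0; Z[5]=0
i=6: min(r-i=2, Z[2]=1)=1; Z[6]=1
i=7: min(r-i=1, Z[3]=0)=0; Z[7]=0
i=8: fresh scan; Z[8]=0
i=9: fresh scan; Z[9]=0
i=10: fresh scan; Z[10]=0
i=11: fresh scan; Z[11]=5 extend→box=[11,16)
i=12: min(r-i=4, Z[1]=0)=0; Z[12]=0
i=13: min(r-i=3, Z[2]=1)=1; Z[13]=1
i=14: min(r-i=2, Z[3]=0)=0; Z[14]=0
i=15: min(r-i=1, Z[4]=4)=1; Z[15]=1
i=16: fresh scan; Z[16]=0
i=17: fresh scan; Z[17]=0
i=18: fresh scan; Z[18]=0
i=19: fresh scan; Z[19]=1 extend→box=[19,20)
i=20: fresh scan; Z[20]=0
i=21: fresh scan; Z[21]=0
i=22: fresh scan; Z[22]=0
i=23: fresh scan; Z[23]=0
i=24: fresh scan; Z[24]=0
i=25: fresh scan; Z[25]=0
i=26: fresh scan; Z[26]=0
i=27: fresh scan; Z[27]=0
i=28: fresh scan; Z[28]=0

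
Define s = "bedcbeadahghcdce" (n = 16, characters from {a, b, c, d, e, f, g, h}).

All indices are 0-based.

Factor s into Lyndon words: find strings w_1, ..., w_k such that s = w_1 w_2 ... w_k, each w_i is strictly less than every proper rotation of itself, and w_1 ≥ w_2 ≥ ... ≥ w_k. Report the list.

["bedc", "be", "adahghcdce"]

emit factor 1: 'bedc' (i=0, period=4)
emit factor 2: 'be' (i=4, period=2)
emit factor 3: 'adahghcdce' (i=6, period=10)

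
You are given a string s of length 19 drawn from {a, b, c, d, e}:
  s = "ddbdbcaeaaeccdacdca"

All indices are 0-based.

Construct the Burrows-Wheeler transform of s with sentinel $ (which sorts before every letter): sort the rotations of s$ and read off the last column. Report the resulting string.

acedcadddbecacbdc$aa

rank  rotation              last
    0  $ddbdbcaeaaeccdacdca  a
    1  a$ddbdbcaeaaeccdacdc  c
    2  aaeccdacdca$ddbdbcae  e
    3  acdca$ddbdbcaeaaeccd  d
    4  aeaaeccdacdca$ddbdbc  c
    5  aeccdacdca$ddbdbcaea  a
    6  bcaeaaeccdacdca$ddbd  d
    7  bdbcaeaaeccdacdca$dd  d
    8  ca$ddbdbcaeaaeccdacd  d
    9  caeaaeccdacdca$ddbdb  b
   10  ccdacdca$ddbdbcaeaae  e
   11  cdacdca$ddbdbcaeaaec  c
   12  cdca$ddbdbcaeaaeccda  a
   13  dacdca$ddbdbcaeaaecc  c
   14  dbcaeaaeccdacdca$ddb  b
   15  dbdbcaeaaeccdacdca$d  d
   16  dca$ddbdbcaeaaeccdac  c
   17  ddbdbcaeaaeccdacdca$  $
   18  eaaeccdacdca$ddbdbca  a
   19  eccdacdca$ddbdbcaeaa  a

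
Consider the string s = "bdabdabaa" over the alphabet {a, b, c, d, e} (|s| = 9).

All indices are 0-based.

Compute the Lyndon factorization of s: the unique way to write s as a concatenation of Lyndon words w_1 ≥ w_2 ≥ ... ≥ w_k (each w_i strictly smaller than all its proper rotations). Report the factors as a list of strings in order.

emit factor 1: 'bd' (i=0, period=2)
emit factor 2: 'abd' (i=2, period=3)
emit factor 3: 'ab' (i=5, period=2)
emit factor 4: 'a' (i=7, period=1)
emit factor 5: 'a' (i=8, period=1)

["bd", "abd", "ab", "a", "a"]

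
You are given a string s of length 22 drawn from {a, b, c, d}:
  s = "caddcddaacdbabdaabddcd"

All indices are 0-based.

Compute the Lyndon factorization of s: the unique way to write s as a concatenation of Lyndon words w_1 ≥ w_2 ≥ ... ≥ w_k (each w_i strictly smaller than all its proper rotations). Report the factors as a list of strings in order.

emit factor 1: 'c' (i=0, period=1)
emit factor 2: 'addcdd' (i=1, period=6)
emit factor 3: 'aacdbabd' (i=7, period=8)
emit factor 4: 'aabddcd' (i=15, period=7)

["c", "addcdd", "aacdbabd", "aabddcd"]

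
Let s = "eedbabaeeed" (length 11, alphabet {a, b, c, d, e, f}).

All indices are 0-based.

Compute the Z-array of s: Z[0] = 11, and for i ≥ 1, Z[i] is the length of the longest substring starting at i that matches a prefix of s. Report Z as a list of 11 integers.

Z[0]=11
i=1: i≥r, start 0; Z[1]=1 scan→box=[1,2)
i=2: i≥r, start 0; Z[2]=0
i=3: i≥r, start 0; Z[3]=0
i=4: i≥r, start 0; Z[4]=0
i=5: i≥r, start 0; Z[5]=0
i=6: i≥r, start 0; Z[6]=0
i=7: i≥r, start 0; Z[7]=2 scan→box=[7,9)
i=8: min(r-i=1, Z[1]=1)=1; Z[8]=3 scan→box=[8,11)
i=9: min(r-i=2, Z[1]=1)=1; Z[9]=1
i=10: min(r-i=1, Z[2]=0)=0; Z[10]=0

[11, 1, 0, 0, 0, 0, 0, 2, 3, 1, 0]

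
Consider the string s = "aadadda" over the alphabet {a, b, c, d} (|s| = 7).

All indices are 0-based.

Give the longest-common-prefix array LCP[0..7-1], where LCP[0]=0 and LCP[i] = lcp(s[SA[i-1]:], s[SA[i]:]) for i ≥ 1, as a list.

[0, 1, 1, 2, 0, 2, 1]

rank→(start, suffix):
  0 → (6, 'a')
  1 → (0, 'aadadda')
  2 → (1, 'adadda')
  3 → (3, 'adda')
  4 → (5, 'da')
  5 → (2, 'dadda')
  6 → (4, 'dda')

SA = [6, 0, 1, 3, 5, 2, 4]
i: (SA[i-1],SA[i]) lcp shared
  1: (6,0) 1 'a'
  2: (0,1) 1 'a'
  3: (1,3) 2 'ad'
  4: (3,5) 0 ''
  5: (5,2) 2 'da'
  6: (2,4) 1 'd'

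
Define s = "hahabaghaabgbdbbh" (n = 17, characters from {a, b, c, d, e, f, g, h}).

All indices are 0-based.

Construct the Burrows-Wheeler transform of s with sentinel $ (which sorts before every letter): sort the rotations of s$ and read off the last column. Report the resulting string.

rank  rotation            last
    0  $hahabaghaabgbdbbh  h
    1  aabgbdbbh$hahabagh  h
    2  abaghaabgbdbbh$hah  h
    3  abgbdbbh$hahabagha  a
    4  aghaabgbdbbh$hahab  b
    5  ahabaghaabgbdbbh$h  h
    6  baghaabgbdbbh$haha  a
    7  bbh$hahabaghaabgbd  d
    8  bdbbh$hahabaghaabg  g
    9  bgbdbbh$hahabaghaa  a
   10  bh$hahabaghaabgbdb  b
   11  dbbh$hahabaghaabgb  b
   12  gbdbbh$hahabaghaab  b
   13  ghaabgbdbbh$hahaba  a
   14  h$hahabaghaabgbdbb  b
   15  haabgbdbbh$hahabag  g
   16  habaghaabgbdbbh$ha  a
   17  hahabaghaabgbdbbh$  $

hhhabhadgabbbabga$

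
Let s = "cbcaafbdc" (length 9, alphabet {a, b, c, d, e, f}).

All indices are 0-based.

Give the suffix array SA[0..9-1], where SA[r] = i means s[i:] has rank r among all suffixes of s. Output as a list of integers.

rank→(start, suffix):
  0 → (3, 'aafbdc')
  1 → (4, 'afbdc')
  2 → (1, 'bcaafbdc')
  3 → (6, 'bdc')
  4 → (8, 'c')
  5 → (2, 'caafbdc')
  6 → (0, 'cbcaafbdc')
  7 → (7, 'dc')
  8 → (5, 'fbdc')

[3, 4, 1, 6, 8, 2, 0, 7, 5]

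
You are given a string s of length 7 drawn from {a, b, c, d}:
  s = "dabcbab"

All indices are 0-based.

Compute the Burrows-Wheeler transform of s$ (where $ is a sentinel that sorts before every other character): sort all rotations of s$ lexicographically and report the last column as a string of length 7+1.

rank  rotation  last
    0  $dabcbab  b
    1  ab$dabcb  b
    2  abcbab$d  d
    3  b$dabcba  a
    4  bab$dabc  c
    5  bcbab$da  a
    6  cbab$dab  b
    7  dabcbab$  $

bbdacab$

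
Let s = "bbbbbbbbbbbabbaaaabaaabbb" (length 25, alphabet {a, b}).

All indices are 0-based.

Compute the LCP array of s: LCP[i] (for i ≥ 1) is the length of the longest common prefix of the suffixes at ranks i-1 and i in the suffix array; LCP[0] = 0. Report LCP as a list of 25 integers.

rank | idx | suffix
   0 |  14 | aaaabaaabbb
   1 |  15 | aaabaaabbb
   2 |  19 | aaabbb
   3 |  16 | aabaaabbb
   4 |  20 | aabbb
   5 |  17 | abaaabbb
   6 |  11 | abbaaaabaaabbb
   7 |  21 | abbb
   8 |  24 | b
   9 |  13 | baaaabaaabbb
  10 |  18 | baaabbb
  11 |  10 | babbaaaabaaabbb
  12 |  23 | bb
  13 |  12 | bbaaaabaaabbb
  14 |   9 | bbabbaaaabaaabbb
  15 |  22 | bbb
  16 |   8 | bbbabbaaaabaaabbb
  17 |   7 | bbbbabbaaaabaaabbb
  18 |   6 | bbbbbabbaaaabaaabbb
  19 |   5 | bbbbbbabbaaaabaaabbb
  20 |   4 | bbbbbbbabbaaaabaaabbb
  21 |   3 | bbbbbbbbabbaaaabaaabbb
  22 |   2 | bbbbbbbbbabbaaaabaaabbb
  23 |   1 | bbbbbbbbbbabbaaaabaaabbb
  24 |   0 | bbbbbbbbbbbabbaaaabaaabbb

SA = [14, 15, 19, 16, 20, 17, 11, 21, 24, 13, 18, 10, 23, 12, 9, 22, 8, 7, 6, 5, 4, 3, 2, 1, 0]
[i] adj suffixes → lcp
  [1] 14/15 → 3 ('aaa')
  [2] 15/19 → 4 ('aaab')
  [3] 19/16 → 2 ('aa')
  [4] 16/20 → 3 ('aab')
  [5] 20/17 → 1 ('a')
  [6] 17/11 → 2 ('ab')
  [7] 11/21 → 3 ('abb')
  [8] 21/24 → 0 ('')
  [9] 24/13 → 1 ('b')
  [10] 13/18 → 4 ('baaa')
  [11] 18/10 → 2 ('ba')
  [12] 10/23 → 1 ('b')
  [13] 23/12 → 2 ('bb')
  [14] 12/9 → 3 ('bba')
  [15] 9/22 → 2 ('bb')
  [16] 22/8 → 3 ('bbb')
  [17] 8/7 → 3 ('bbb')
  [18] 7/6 → 4 ('bbbb')
  [19] 6/5 → 5 ('bbbbb')
  [20] 5/4 → 6 ('bbbbbb')
  [21] 4/3 → 7 ('bbbbbbb')
  [22] 3/2 → 8 ('bbbbbbbb')
  [23] 2/1 → 9 ('bbbbbbbbb')
  [24] 1/0 → 10 ('bbbbbbbbbb')

[0, 3, 4, 2, 3, 1, 2, 3, 0, 1, 4, 2, 1, 2, 3, 2, 3, 3, 4, 5, 6, 7, 8, 9, 10]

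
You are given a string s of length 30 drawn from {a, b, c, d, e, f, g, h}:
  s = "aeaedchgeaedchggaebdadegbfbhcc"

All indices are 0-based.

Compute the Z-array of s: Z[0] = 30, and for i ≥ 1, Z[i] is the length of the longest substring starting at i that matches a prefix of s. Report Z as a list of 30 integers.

[30, 0, 2, 0, 0, 0, 0, 0, 0, 2, 0, 0, 0, 0, 0, 0, 2, 0, 0, 0, 1, 0, 0, 0, 0, 0, 0, 0, 0, 0]

Z[0]=30
i=1: fresh scan; Z[1]=0
i=2: fresh scan; Z[2]=2 extend→box=[2,4)
i=3: min(r-i=1, Z[1]=0)=0; Z[3]=0
i=4: fresh scan; Z[4]=0
i=5: fresh scan; Z[5]=0
i=6: fresh scan; Z[6]=0
i=7: fresh scan; Z[7]=0
i=8: fresh scan; Z[8]=0
i=9: fresh scan; Z[9]=2 extend→box=[9,11)
i=10: min(r-i=1, Z[1]=0)=0; Z[10]=0
i=11: fresh scan; Z[11]=0
i=12: fresh scan; Z[12]=0
i=13: fresh scan; Z[13]=0
i=14: fresh scan; Z[14]=0
i=15: fresh scan; Z[15]=0
i=16: fresh scan; Z[16]=2 extend→box=[16,18)
i=17: min(r-i=1, Z[1]=0)=0; Z[17]=0
i=18: fresh scan; Z[18]=0
i=19: fresh scan; Z[19]=0
i=20: fresh scan; Z[20]=1 extend→box=[20,21)
i=21: fresh scan; Z[21]=0
i=22: fresh scan; Z[22]=0
i=23: fresh scan; Z[23]=0
i=24: fresh scan; Z[24]=0
i=25: fresh scan; Z[25]=0
i=26: fresh scan; Z[26]=0
i=27: fresh scan; Z[27]=0
i=28: fresh scan; Z[28]=0
i=29: fresh scan; Z[29]=0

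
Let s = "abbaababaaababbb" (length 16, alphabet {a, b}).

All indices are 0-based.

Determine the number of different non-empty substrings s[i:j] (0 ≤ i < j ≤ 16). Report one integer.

102

sorted suffixes:
  #0 SA[0]=8  'aaababbb'
  #1 SA[1]=3  'aababaaababbb'
  #2 SA[2]=9  'aababbb'
  #3 SA[3]=6  'abaaababbb'
  #4 SA[4]=4  'ababaaababbb'
  #5 SA[5]=10  'ababbb'
  #6 SA[6]=0  'abbaababaaababbb'
  #7 SA[7]=12  'abbb'
  #8 SA[8]=15  'b'
  #9 SA[9]=7  'baaababbb'
  #10 SA[10]=2  'baababaaababbb'
  #11 SA[11]=5  'babaaababbb'
  #12 SA[12]=11  'babbb'
  #13 SA[13]=14  'bb'
  #14 SA[14]=1  'bbaababaaababbb'
  #15 SA[15]=13  'bbb'

SA = [8, 3, 9, 6, 4, 10, 0, 12, 15, 7, 2, 5, 11, 14, 1, 13]
i: (SA[i-1],SA[i]) lcp shared
  1: (8,3) 2 'aa'
  2: (3,9) 5 'aabab'
  3: (9,6) 1 'a'
  4: (6,4) 3 'aba'
  5: (4,10) 4 'abab'
  6: (10,0) 2 'ab'
  7: (0,12) 3 'abb'
  8: (12,15) 0 ''
  9: (15,7) 1 'b'
  10: (7,2) 3 'baa'
  11: (2,5) 2 'ba'
  12: (5,11) 3 'bab'
  13: (11,14) 1 'b'
  14: (14,1) 2 'bb'
  15: (1,13) 2 'bb'

n(n+1)/2 = 16·17/2 = 136
Σ LCP = 0 + 2 + 5 + 1 + 3 + 4 + 2 + 3 + 0 + 1 + 3 + 2 + 3 + 1 + 2 + 2 = 34
distinct = 136 − 34 = 102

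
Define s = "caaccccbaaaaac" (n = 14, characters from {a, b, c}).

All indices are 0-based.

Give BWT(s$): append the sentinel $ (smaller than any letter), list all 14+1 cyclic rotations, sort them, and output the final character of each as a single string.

rank  rotation         last
    0  $caaccccbaaaaac  c
    1  aaaaac$caaccccb  b
    2  aaaac$caaccccba  a
    3  aaac$caaccccbaa  a
    4  aac$caaccccbaaa  a
    5  aaccccbaaaaac$c  c
    6  ac$caaccccbaaaa  a
    7  accccbaaaaac$ca  a
    8  baaaaac$caacccc  c
    9  c$caaccccbaaaaa  a
   10  caaccccbaaaaac$  $
   11  cbaaaaac$caaccc  c
   12  ccbaaaaac$caacc  c
   13  cccbaaaaac$caac  c
   14  ccccbaaaaac$caa  a

cbaaacaaca$ccca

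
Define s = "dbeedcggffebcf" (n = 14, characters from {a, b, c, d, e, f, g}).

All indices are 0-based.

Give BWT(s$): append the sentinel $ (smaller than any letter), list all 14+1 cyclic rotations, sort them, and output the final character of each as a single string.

rank  rotation         last
    0  $dbeedcggffebcf  f
    1  bcf$dbeedcggffe  e
    2  beedcggffebcf$d  d
    3  cf$dbeedcggffeb  b
    4  cggffebcf$dbeed  d
    5  dbeedcggffebcf$  $
    6  dcggffebcf$dbee  e
    7  ebcf$dbeedcggff  f
    8  edcggffebcf$dbe  e
    9  eedcggffebcf$db  b
   10  f$dbeedcggffebc  c
   11  febcf$dbeedcggf  f
   12  ffebcf$dbeedcgg  g
   13  gffebcf$dbeedcg  g
   14  ggffebcf$dbeedc  c

fedbd$efebcfggc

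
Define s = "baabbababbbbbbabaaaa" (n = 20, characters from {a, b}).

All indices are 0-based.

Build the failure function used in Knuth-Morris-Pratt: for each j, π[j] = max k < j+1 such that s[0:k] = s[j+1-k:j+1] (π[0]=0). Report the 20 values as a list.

π[0] = 0
j=1 s[j]='a': π[1]=0 (border '')
j=2 s[j]='a': π[2]=0 (border '')
j=3 s[j]='b': π[3]=1 (border 'b')
j=4 s[j]='b': k: 1→0; π[4]=1 (border 'b')
j=5 s[j]='a': π[5]=2 (border 'ba')
j=6 s[j]='b': k: 2→0; π[6]=1 (border 'b')
j=7 s[j]='a': π[7]=2 (border 'ba')
j=8 s[j]='b': k: 2→0; π[8]=1 (border 'b')
j=9 s[j]='b': k: 1→0; π[9]=1 (border 'b')
j=10 s[j]='b': k: 1→0; π[10]=1 (border 'b')
j=11 s[j]='b': k: 1→0; π[11]=1 (border 'b')
j=12 s[j]='b': k: 1→0; π[12]=1 (border 'b')
j=13 s[j]='b': k: 1→0; π[13]=1 (border 'b')
j=14 s[j]='a': π[14]=2 (border 'ba')
j=15 s[j]='b': k: 2→0; π[15]=1 (border 'b')
j=16 s[j]='a': π[16]=2 (border 'ba')
j=17 s[j]='a': π[17]=3 (border 'baa')
j=18 s[j]='a': k: 3→0; π[18]=0 (border '')
j=19 s[j]='a': π[19]=0 (border '')

[0, 0, 0, 1, 1, 2, 1, 2, 1, 1, 1, 1, 1, 1, 2, 1, 2, 3, 0, 0]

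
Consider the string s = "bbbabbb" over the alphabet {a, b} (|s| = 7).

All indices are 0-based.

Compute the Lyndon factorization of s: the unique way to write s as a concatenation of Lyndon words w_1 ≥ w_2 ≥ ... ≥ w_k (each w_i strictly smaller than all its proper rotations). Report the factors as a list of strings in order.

["b", "b", "b", "abbb"]

emit factor 1: 'b' (i=0, period=1)
emit factor 2: 'b' (i=1, period=1)
emit factor 3: 'b' (i=2, period=1)
emit factor 4: 'abbb' (i=3, period=4)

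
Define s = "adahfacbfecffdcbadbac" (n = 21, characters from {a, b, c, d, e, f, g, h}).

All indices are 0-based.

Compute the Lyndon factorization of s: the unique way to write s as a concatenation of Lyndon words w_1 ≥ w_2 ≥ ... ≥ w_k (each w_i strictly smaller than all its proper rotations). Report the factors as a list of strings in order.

["adahf", "acbfecffdcbadb", "ac"]

emit factor 1: 'adahf' (i=0, period=5)
emit factor 2: 'acbfecffdcbadb' (i=5, period=14)
emit factor 3: 'ac' (i=19, period=2)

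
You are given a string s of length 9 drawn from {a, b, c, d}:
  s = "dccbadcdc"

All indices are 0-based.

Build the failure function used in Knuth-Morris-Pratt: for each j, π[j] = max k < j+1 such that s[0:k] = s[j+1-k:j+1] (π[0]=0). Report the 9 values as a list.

[0, 0, 0, 0, 0, 1, 2, 1, 2]

π[0] = 0
j=1 s[j]='c': π[1]=0 (border '')
j=2 s[j]='c': π[2]=0 (border '')
j=3 s[j]='b': π[3]=0 (border '')
j=4 s[j]='a': π[4]=0 (border '')
j=5 s[j]='d': π[5]=1 (border 'd')
j=6 s[j]='c': π[6]=2 (border 'dc')
j=7 s[j]='d': k: 2→0; π[7]=1 (border 'd')
j=8 s[j]='c': π[8]=2 (border 'dc')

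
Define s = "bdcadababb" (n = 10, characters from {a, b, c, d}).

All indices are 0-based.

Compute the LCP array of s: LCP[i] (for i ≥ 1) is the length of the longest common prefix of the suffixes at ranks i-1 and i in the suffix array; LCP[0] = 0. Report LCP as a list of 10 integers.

rank | idx | suffix
   0 |   5 | ababb
   1 |   7 | abb
   2 |   3 | adababb
   3 |   9 | b
   4 |   6 | babb
   5 |   8 | bb
   6 |   0 | bdcadababb
   7 |   2 | cadababb
   8 |   4 | dababb
   9 |   1 | dcadababb

SA = [5, 7, 3, 9, 6, 8, 0, 2, 4, 1]
[i] adj suffixes → lcp
  [1] 5/7 → 2 ('ab')
  [2] 7/3 → 1 ('a')
  [3] 3/9 → 0 ('')
  [4] 9/6 → 1 ('b')
  [5] 6/8 → 1 ('b')
  [6] 8/0 → 1 ('b')
  [7] 0/2 → 0 ('')
  [8] 2/4 → 0 ('')
  [9] 4/1 → 1 ('d')

[0, 2, 1, 0, 1, 1, 1, 0, 0, 1]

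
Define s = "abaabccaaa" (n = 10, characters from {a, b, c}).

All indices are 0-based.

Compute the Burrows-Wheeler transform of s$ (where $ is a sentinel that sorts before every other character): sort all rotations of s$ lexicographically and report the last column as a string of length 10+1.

rank  rotation     last
    0  $abaabccaaa  a
    1  a$abaabccaa  a
    2  aa$abaabcca  a
    3  aaa$abaabcc  c
    4  aabccaaa$ab  b
    5  abaabccaaa$  $
    6  abccaaa$aba  a
    7  baabccaaa$a  a
    8  bccaaa$abaa  a
    9  caaa$abaabc  c
   10  ccaaa$abaab  b

aaacb$aaacb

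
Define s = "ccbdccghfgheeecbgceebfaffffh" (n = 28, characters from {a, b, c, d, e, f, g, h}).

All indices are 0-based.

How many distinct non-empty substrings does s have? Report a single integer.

rank | idx | suffix
   0 |  22 | affffh
   1 |   2 | bdccghfgheeecbgceebfaffffh
   2 |  20 | bfaffffh
   3 |  15 | bgceebfaffffh
   4 |   1 | cbdccghfgheeecbgceebfaffffh
   5 |  14 | cbgceebfaffffh
   6 |   0 | ccbdccghfgheeecbgceebfaffffh
   7 |   4 | ccghfgheeecbgceebfaffffh
   8 |  17 | ceebfaffffh
   9 |   5 | cghfgheeecbgceebfaffffh
  10 |   3 | dccghfgheeecbgceebfaffffh
  11 |  19 | ebfaffffh
  12 |  13 | ecbgceebfaffffh
  13 |  18 | eebfaffffh
  14 |  12 | eecbgceebfaffffh
  15 |  11 | eeecbgceebfaffffh
  16 |  21 | faffffh
  17 |  23 | ffffh
  18 |  24 | fffh
  19 |  25 | ffh
  20 |   8 | fgheeecbgceebfaffffh
  21 |  26 | fh
  22 |  16 | gceebfaffffh
  23 |   9 | gheeecbgceebfaffffh
  24 |   6 | ghfgheeecbgceebfaffffh
  25 |  27 | h
  26 |  10 | heeecbgceebfaffffh
  27 |   7 | hfgheeecbgceebfaffffh

SA = [22, 2, 20, 15, 1, 14, 0, 4, 17, 5, 3, 19, 13, 18, 12, 11, 21, 23, 24, 25, 8, 26, 16, 9, 6, 27, 10, 7]
[i] adj suffixes → lcp
  [1] 22/2 → 0 ('')
  [2] 2/20 → 1 ('b')
  [3] 20/15 → 1 ('b')
  [4] 15/1 → 0 ('')
  [5] 1/14 → 2 ('cb')
  [6] 14/0 → 1 ('c')
  [7] 0/4 → 2 ('cc')
  [8] 4/17 → 1 ('c')
  [9] 17/5 → 1 ('c')
  [10] 5/3 → 0 ('')
  [11] 3/19 → 0 ('')
  [12] 19/13 → 1 ('e')
  [13] 13/18 → 1 ('e')
  [14] 18/12 → 2 ('ee')
  [15] 12/11 → 2 ('ee')
  [16] 11/21 → 0 ('')
  [17] 21/23 → 1 ('f')
  [18] 23/24 → 3 ('fff')
  [19] 24/25 → 2 ('ff')
  [20] 25/8 → 1 ('f')
  [21] 8/26 → 1 ('f')
  [22] 26/16 → 0 ('')
  [23] 16/9 → 1 ('g')
  [24] 9/6 → 2 ('gh')
  [25] 6/27 → 0 ('')
  [26] 27/10 → 1 ('h')
  [27] 10/7 → 1 ('h')

n(n+1)/2 = 28·29/2 = 406
Σ LCP = 0 + 0 + 1 + 1 + 0 + 2 + 1 + 2 + 1 + 1 + 0 + 0 + 1 + 1 + 2 + 2 + 0 + 1 + 3 + 2 + 1 + 1 + 0 + 1 + 2 + 0 + 1 + 1 = 28
distinct = 406 − 28 = 378

378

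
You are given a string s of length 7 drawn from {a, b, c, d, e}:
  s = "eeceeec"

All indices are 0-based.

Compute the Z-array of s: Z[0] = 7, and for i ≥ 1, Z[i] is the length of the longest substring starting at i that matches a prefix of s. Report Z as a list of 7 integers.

Z[0]=7
i=1: outside box; Z[1]=1 scan→box=[1,2)
i=2: outside box; Z[2]=0
i=3: outside box; Z[3]=2 scan→box=[3,5)
i=4: min(r-i=1, Z[1]=1)=1; Z[4]=3 scan→box=[4,7)
i=5: min(r-i=2, Z[1]=1)=1; Z[5]=1
i=6: min(r-i=1, Z[2]=0)=0; Z[6]=0

[7, 1, 0, 2, 3, 1, 0]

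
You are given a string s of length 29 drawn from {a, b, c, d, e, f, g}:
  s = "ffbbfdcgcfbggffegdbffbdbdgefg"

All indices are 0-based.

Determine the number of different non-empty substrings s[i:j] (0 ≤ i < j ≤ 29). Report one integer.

sorted suffixes:
  #0 SA[0]=2  'bbfdcgcfbggffegdbffbdbdgefg'
  #1 SA[1]=21  'bdbdgefg'
  #2 SA[2]=23  'bdgefg'
  #3 SA[3]=3  'bfdcgcfbggffegdbffbdbdgefg'
  #4 SA[4]=18  'bffbdbdgefg'
  #5 SA[5]=10  'bggffegdbffbdbdgefg'
  #6 SA[6]=8  'cfbggffegdbffbdbdgefg'
  #7 SA[7]=6  'cgcfbggffegdbffbdbdgefg'
  #8 SA[8]=22  'dbdgefg'
  #9 SA[9]=17  'dbffbdbdgefg'
  #10 SA[10]=5  'dcgcfbggffegdbffbdbdgefg'
  #11 SA[11]=24  'dgefg'
  #12 SA[12]=26  'efg'
  #13 SA[13]=15  'egdbffbdbdgefg'
  #14 SA[14]=1  'fbbfdcgcfbggffegdbffbdbdgefg'
  #15 SA[15]=20  'fbdbdgefg'
  #16 SA[16]=9  'fbggffegdbffbdbdgefg'
  #17 SA[17]=4  'fdcgcfbggffegdbffbdbdgefg'
  #18 SA[18]=14  'fegdbffbdbdgefg'
  #19 SA[19]=0  'ffbbfdcgcfbggffegdbffbdbdgefg'
  #20 SA[20]=19  'ffbdbdgefg'
  #21 SA[21]=13  'ffegdbffbdbdgefg'
  #22 SA[22]=27  'fg'
  #23 SA[23]=28  'g'
  #24 SA[24]=7  'gcfbggffegdbffbdbdgefg'
  #25 SA[25]=16  'gdbffbdbdgefg'
  #26 SA[26]=25  'gefg'
  #27 SA[27]=12  'gffegdbffbdbdgefg'
  #28 SA[28]=11  'ggffegdbffbdbdgefg'

SA = [2, 21, 23, 3, 18, 10, 8, 6, 22, 17, 5, 24, 26, 15, 1, 20, 9, 4, 14, 0, 19, 13, 27, 28, 7, 16, 25, 12, 11]
rank  pair      lcp
   1  s[2:],s[21:]  1  'b'
   2  s[21:],s[23:]  2  'bd'
   3  s[23:],s[3:]  1  'b'
   4  s[3:],s[18:]  2  'bf'
   5  s[18:],s[10:]  1  'b'
   6  s[10:],s[8:]  0  ''
   7  s[8:],s[6:]  1  'c'
   8  s[6:],s[22:]  0  ''
   9  s[22:],s[17:]  2  'db'
  10  s[17:],s[5:]  1  'd'
  11  s[5:],s[24:]  1  'd'
  12  s[24:],s[26:]  0  ''
  13  s[26:],s[15:]  1  'e'
  14  s[15:],s[1:]  0  ''
  15  s[1:],s[20:]  2  'fb'
  16  s[20:],s[9:]  2  'fb'
  17  s[9:],s[4:]  1  'f'
  18  s[4:],s[14:]  1  'f'
  19  s[14:],s[0:]  1  'f'
  20  s[0:],s[19:]  3  'ffb'
  21  s[19:],s[13:]  2  'ff'
  22  s[13:],s[27:]  1  'f'
  23  s[27:],s[28:]  0  ''
  24  s[28:],s[7:]  1  'g'
  25  s[7:],s[16:]  1  'g'
  26  s[16:],s[25:]  1  'g'
  27  s[25:],s[12:]  1  'g'
  28  s[12:],s[11:]  1  'g'

n(n+1)/2 = 29·30/2 = 435
Σ LCP = 0 + 1 + 2 + 1 + 2 + 1 + 0 + 1 + 0 + 2 + 1 + 1 + 0 + 1 + 0 + 2 + 2 + 1 + 1 + 1 + 3 + 2 + 1 + 0 + 1 + 1 + 1 + 1 + 1 = 31
distinct = 435 − 31 = 404

404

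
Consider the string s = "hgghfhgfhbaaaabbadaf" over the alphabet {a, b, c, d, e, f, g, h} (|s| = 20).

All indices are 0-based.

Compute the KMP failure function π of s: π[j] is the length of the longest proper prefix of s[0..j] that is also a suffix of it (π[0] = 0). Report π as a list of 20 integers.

π[0] = 0
j=1 s[j]='g': π[1]=0 (border '')
j=2 s[j]='g': π[2]=0 (border '')
j=3 s[j]='h': π[3]=1 (border 'h')
j=4 s[j]='f': k: 1→0; π[4]=0 (border '')
j=5 s[j]='h': π[5]=1 (border 'h')
j=6 s[j]='g': π[6]=2 (border 'hg')
j=7 s[j]='f': k: 2→0; π[7]=0 (border '')
j=8 s[j]='h': π[8]=1 (border 'h')
j=9 s[j]='b': k: 1→0; π[9]=0 (border '')
j=10 s[j]='a': π[10]=0 (border '')
j=11 s[j]='a': π[11]=0 (border '')
j=12 s[j]='a': π[12]=0 (border '')
j=13 s[j]='a': π[13]=0 (border '')
j=14 s[j]='b': π[14]=0 (border '')
j=15 s[j]='b': π[15]=0 (border '')
j=16 s[j]='a': π[16]=0 (border '')
j=17 s[j]='d': π[17]=0 (border '')
j=18 s[j]='a': π[18]=0 (border '')
j=19 s[j]='f': π[19]=0 (border '')

[0, 0, 0, 1, 0, 1, 2, 0, 1, 0, 0, 0, 0, 0, 0, 0, 0, 0, 0, 0]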